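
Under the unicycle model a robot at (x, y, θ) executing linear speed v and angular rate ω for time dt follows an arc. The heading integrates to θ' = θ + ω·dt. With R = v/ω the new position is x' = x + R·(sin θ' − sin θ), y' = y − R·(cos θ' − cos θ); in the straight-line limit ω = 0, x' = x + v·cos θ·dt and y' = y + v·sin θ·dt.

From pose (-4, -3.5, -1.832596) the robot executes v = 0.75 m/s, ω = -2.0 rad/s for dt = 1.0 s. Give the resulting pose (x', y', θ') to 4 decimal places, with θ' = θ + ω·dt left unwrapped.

θ' = -1.8326 + -2.0·1.0 = -3.8326
R = v/ω = 0.75/-2.0 = -0.3750
x' = -4 + -0.3750·(sin -3.8326 − sin -1.8326) = -4.6012
y' = -3.5 − -0.3750·(cos -3.8326 − cos -1.8326) = -3.6919

(-4.6012, -3.6919, -3.8326)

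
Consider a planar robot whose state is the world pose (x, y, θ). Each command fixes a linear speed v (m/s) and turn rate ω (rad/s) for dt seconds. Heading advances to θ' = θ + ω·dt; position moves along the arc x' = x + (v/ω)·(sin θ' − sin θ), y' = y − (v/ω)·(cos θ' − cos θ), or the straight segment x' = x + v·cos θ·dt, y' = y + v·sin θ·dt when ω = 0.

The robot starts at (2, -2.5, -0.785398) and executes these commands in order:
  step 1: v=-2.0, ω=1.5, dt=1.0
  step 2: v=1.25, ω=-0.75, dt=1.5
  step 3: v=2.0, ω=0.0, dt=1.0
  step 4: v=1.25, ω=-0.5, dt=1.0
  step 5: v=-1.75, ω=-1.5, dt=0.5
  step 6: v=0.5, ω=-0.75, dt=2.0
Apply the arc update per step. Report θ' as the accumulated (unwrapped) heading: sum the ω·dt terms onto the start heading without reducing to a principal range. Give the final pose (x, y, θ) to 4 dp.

step 1: θ'=0.7146 (R=-1.3333) → pose (0.1834, -2.4357, 0.7146)
step 2: θ'=-0.4104 (R=-1.6667) → pose (1.9406, -2.1663, -0.4104)
step 3: θ'=-0.4104 (straight) → pose (3.7745, -2.9643, -0.4104)
step 4: θ'=-0.9104 (R=-2.5000) → pose (4.7514, -3.7231, -0.9104)
step 5: θ'=-1.6604 (R=1.1667) → pose (4.5108, -2.9030, -1.6604)
step 6: θ'=-3.1604 (R=-0.6667) → pose (3.8343, -3.5099, -3.1604)

(3.8343, -3.5099, -3.1604)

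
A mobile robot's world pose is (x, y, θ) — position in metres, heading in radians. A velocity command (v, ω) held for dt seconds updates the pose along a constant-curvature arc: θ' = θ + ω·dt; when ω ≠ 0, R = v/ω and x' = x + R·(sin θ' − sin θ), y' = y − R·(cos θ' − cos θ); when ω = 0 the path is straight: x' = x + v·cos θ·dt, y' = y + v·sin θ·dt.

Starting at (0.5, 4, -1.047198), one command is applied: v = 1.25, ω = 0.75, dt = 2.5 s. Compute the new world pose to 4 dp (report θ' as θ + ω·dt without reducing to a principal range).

θ' = -1.0472 + 0.75·2.5 = 0.8278
R = v/ω = 1.25/0.75 = 1.6667
x' = 0.5 + 1.6667·(sin 0.8278 − sin -1.0472) = 3.1708
y' = 4 − 1.6667·(cos 0.8278 − cos -1.0472) = 3.7058

(3.1708, 3.7058, 0.8278)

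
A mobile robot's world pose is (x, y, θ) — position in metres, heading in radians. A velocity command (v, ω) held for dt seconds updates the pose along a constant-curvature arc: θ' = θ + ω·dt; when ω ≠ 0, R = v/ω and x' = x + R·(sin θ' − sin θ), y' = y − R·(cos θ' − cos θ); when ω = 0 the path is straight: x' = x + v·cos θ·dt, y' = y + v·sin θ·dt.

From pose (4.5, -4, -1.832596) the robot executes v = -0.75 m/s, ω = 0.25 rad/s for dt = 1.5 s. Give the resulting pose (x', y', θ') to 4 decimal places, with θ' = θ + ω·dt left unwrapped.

(4.5830, -2.8847, -1.4576)

θ' = -1.8326 + 0.25·1.5 = -1.4576
R = v/ω = -0.75/0.25 = -3.0000
x' = 4.5 + -3.0000·(sin -1.4576 − sin -1.8326) = 4.5830
y' = -4 − -3.0000·(cos -1.4576 − cos -1.8326) = -2.8847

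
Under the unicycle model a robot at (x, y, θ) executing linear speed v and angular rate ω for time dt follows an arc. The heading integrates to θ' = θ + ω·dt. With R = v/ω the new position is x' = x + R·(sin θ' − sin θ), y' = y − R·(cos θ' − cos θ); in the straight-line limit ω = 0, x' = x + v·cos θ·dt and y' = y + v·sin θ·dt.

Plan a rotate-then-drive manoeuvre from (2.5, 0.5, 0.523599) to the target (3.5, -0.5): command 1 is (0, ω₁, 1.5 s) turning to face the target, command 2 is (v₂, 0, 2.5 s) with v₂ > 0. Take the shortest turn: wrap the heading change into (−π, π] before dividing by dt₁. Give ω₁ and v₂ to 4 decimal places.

heading to target = atan2(-0.5−0.5, 3.5−2.5) = -0.7854
Δθ = wrap(-0.7854 − 0.5236) = -1.3090; ω₁ = Δθ/dt₁ = -0.8727
distance = √((3.5−2.5)² + (-0.5−0.5)²) = 1.4142; v₂ = distance/dt₂ = 0.5657

ω₁ = -0.8727, v₂ = 0.5657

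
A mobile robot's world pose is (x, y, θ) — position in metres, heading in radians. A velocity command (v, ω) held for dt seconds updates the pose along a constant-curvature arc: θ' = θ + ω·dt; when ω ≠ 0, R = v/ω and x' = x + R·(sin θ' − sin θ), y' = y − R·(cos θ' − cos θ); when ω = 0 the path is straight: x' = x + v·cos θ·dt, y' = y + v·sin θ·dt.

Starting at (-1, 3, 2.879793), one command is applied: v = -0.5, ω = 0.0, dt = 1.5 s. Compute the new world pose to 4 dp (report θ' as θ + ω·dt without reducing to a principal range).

θ' = 2.8798 + 0.0·1.5 = 2.8798
ω = 0 → straight: x' = -1 + -0.5·cos(2.8798)·1.5 = -0.2756
y' = 3 + -0.5·sin(2.8798)·1.5 = 2.8059

(-0.2756, 2.8059, 2.8798)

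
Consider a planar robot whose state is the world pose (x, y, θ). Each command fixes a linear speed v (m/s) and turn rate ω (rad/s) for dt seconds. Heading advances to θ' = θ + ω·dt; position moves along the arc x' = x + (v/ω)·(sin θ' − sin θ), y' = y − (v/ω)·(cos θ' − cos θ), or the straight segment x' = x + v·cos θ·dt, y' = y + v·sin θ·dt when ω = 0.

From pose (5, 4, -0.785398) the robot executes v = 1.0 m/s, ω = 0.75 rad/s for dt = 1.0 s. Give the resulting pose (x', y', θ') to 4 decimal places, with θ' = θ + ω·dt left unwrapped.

(5.8956, 3.6103, -0.0354)

θ' = -0.7854 + 0.75·1.0 = -0.0354
R = v/ω = 1.0/0.75 = 1.3333
x' = 5 + 1.3333·(sin -0.0354 − sin -0.7854) = 5.8956
y' = 4 − 1.3333·(cos -0.0354 − cos -0.7854) = 3.6103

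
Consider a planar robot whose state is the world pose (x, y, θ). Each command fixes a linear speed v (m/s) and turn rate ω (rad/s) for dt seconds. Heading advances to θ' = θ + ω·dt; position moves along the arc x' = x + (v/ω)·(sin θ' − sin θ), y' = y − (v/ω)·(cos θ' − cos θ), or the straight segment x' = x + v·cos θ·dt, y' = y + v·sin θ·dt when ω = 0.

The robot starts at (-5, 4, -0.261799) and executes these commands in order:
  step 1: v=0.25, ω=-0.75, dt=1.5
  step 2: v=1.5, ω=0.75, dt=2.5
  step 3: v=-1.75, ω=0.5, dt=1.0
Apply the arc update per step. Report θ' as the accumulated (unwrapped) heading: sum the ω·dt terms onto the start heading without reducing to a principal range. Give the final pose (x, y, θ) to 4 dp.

step 1: θ'=-1.3868 (R=-0.3333) → pose (-4.7586, 3.7390, -1.3868)
step 2: θ'=0.4882 (R=2.0000) → pose (-1.8543, 2.3386, 0.4882)
step 3: θ'=0.9882 (R=-3.5000) → pose (-3.1352, 1.1731, 0.9882)

(-3.1352, 1.1731, 0.9882)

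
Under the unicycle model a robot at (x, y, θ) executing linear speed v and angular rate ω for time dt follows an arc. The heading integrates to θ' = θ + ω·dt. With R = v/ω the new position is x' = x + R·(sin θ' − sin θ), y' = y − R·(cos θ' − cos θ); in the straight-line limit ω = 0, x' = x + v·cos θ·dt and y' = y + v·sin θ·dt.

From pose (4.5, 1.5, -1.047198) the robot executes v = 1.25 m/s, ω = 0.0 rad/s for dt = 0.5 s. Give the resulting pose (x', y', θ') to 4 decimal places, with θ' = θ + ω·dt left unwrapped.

(4.8125, 0.9587, -1.0472)

θ' = -1.0472 + 0.0·0.5 = -1.0472
ω = 0 → straight: x' = 4.5 + 1.25·cos(-1.0472)·0.5 = 4.8125
y' = 1.5 + 1.25·sin(-1.0472)·0.5 = 0.9587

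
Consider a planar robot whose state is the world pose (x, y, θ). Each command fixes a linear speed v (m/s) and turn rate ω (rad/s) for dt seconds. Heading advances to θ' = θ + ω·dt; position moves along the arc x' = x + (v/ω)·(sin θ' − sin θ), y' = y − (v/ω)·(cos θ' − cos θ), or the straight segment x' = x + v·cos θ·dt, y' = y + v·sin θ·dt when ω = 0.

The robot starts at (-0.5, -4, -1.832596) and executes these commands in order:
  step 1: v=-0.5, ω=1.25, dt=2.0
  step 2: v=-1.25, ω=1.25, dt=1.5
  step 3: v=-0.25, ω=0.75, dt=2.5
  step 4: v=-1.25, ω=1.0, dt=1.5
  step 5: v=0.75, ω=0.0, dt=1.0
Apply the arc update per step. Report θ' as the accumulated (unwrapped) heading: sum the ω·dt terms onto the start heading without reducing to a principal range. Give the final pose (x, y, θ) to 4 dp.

step 1: θ'=0.6674 (R=-0.4000) → pose (-1.1339, -3.5823, 0.6674)
step 2: θ'=2.5424 (R=-1.0000) → pose (-1.0790, -5.1935, 2.5424)
step 3: θ'=4.4174 (R=-0.3333) → pose (-0.5720, -5.0152, 4.4174)
step 4: θ'=5.9174 (R=-1.2500) → pose (-1.3210, -3.4845, 5.9174)
step 5: θ'=5.9174 (straight) → pose (-0.6206, -3.7527, 5.9174)

(-0.6206, -3.7527, 5.9174)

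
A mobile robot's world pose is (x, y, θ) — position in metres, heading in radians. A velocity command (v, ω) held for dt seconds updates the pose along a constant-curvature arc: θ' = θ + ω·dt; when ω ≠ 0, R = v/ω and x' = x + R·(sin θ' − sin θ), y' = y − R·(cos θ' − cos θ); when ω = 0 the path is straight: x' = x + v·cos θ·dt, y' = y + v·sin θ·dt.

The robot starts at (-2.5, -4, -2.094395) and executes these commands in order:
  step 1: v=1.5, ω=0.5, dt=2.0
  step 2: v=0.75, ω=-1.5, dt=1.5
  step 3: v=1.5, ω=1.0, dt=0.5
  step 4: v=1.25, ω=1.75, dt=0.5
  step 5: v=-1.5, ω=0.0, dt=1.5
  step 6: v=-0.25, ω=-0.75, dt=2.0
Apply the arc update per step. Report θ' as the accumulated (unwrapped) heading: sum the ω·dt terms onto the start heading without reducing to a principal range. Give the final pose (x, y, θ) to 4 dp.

step 1: θ'=-1.0944 (R=3.0000) → pose (-2.5679, -6.8758, -1.0944)
step 2: θ'=-3.3444 (R=-0.5000) → pose (-3.1129, -7.5948, -3.3444)
step 3: θ'=-2.8444 (R=1.5000) → pose (-3.8543, -7.6298, -2.8444)
step 4: θ'=-1.9694 (R=0.7143) → pose (-4.3034, -8.0356, -1.9694)
step 5: θ'=-1.9694 (straight) → pose (-3.4301, -5.9619, -1.9694)
step 6: θ'=-3.4694 (R=0.3333) → pose (-3.0156, -5.7757, -3.4694)

(-3.0156, -5.7757, -3.4694)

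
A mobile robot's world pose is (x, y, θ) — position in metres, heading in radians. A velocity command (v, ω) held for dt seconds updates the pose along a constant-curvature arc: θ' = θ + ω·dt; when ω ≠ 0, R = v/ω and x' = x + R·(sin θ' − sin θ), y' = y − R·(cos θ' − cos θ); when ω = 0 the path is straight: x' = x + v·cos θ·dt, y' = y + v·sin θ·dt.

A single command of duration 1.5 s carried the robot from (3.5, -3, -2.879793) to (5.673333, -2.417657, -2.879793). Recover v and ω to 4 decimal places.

v = -1.5000, ω = 0.0000

Δθ = -2.879793 − -2.879793 = 0.000000
ω = Δθ/dt = 0.000000/1.5 = 0.0000
ω = 0 → v = (Δx·cos θ + Δy·sin θ)/dt = -1.5000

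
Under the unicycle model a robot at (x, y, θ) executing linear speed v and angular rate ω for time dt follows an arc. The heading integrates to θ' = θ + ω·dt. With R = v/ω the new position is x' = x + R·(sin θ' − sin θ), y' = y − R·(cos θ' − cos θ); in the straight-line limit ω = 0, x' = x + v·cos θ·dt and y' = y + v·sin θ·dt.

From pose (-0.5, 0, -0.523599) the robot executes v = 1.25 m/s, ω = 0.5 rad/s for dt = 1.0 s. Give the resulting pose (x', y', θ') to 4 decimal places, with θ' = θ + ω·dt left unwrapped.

(0.6910, -0.3342, -0.0236)

θ' = -0.5236 + 0.5·1.0 = -0.0236
R = v/ω = 1.25/0.5 = 2.5000
x' = -0.5 + 2.5000·(sin -0.0236 − sin -0.5236) = 0.6910
y' = 0 − 2.5000·(cos -0.0236 − cos -0.5236) = -0.3342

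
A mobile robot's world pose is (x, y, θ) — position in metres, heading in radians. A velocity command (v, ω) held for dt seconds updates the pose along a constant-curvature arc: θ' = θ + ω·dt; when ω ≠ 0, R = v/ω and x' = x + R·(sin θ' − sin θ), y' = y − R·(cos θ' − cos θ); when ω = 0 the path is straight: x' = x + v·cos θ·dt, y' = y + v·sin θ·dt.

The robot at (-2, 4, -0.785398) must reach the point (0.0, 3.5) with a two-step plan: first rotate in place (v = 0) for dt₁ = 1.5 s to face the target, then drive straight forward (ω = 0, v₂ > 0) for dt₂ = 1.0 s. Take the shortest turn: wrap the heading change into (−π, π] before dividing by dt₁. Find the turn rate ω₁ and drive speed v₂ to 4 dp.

heading to target = atan2(3.5−4, 0−-2) = -0.2450
Δθ = wrap(-0.2450 − -0.7854) = 0.5404; ω₁ = Δθ/dt₁ = 0.3603
distance = √((0−-2)² + (3.5−4)²) = 2.0616; v₂ = distance/dt₂ = 2.0616

ω₁ = 0.3603, v₂ = 2.0616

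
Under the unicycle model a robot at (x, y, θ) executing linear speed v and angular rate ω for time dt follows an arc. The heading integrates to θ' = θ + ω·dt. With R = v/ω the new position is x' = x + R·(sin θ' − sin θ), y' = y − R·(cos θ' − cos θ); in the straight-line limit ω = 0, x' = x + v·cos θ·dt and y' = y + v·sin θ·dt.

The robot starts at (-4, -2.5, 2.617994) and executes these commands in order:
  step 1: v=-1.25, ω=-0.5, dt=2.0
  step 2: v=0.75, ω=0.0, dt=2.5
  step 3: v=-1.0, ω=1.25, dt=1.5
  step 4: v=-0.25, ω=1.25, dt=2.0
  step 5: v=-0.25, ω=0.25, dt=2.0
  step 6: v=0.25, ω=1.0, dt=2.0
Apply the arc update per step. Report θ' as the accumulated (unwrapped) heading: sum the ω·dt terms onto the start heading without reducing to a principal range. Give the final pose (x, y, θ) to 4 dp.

step 1: θ'=1.6180 (R=2.5000) → pose (-2.7528, -4.5471, 1.6180)
step 2: θ'=1.6180 (straight) → pose (-2.8412, -2.6742, 1.6180)
step 3: θ'=3.4930 (R=-0.8000) → pose (-1.7668, -3.3876, 3.4930)
step 4: θ'=5.9930 (R=-0.2000) → pose (-1.7784, -3.0082, 5.9930)
step 5: θ'=6.4930 (R=-1.0000) → pose (-2.2728, -2.9883, 6.4930)
step 6: θ'=8.4930 (R=0.2500) → pose (-2.1242, -2.5947, 8.4930)

(-2.1242, -2.5947, 8.4930)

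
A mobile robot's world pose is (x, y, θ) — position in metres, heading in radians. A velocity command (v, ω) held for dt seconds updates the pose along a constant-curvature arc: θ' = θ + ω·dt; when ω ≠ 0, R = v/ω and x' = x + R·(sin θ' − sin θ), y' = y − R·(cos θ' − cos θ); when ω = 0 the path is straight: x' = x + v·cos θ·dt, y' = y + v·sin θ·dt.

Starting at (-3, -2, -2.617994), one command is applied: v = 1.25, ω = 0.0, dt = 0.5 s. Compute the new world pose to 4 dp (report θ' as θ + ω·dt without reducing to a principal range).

(-3.5413, -2.3125, -2.6180)

θ' = -2.6180 + 0.0·0.5 = -2.6180
ω = 0 → straight: x' = -3 + 1.25·cos(-2.6180)·0.5 = -3.5413
y' = -2 + 1.25·sin(-2.6180)·0.5 = -2.3125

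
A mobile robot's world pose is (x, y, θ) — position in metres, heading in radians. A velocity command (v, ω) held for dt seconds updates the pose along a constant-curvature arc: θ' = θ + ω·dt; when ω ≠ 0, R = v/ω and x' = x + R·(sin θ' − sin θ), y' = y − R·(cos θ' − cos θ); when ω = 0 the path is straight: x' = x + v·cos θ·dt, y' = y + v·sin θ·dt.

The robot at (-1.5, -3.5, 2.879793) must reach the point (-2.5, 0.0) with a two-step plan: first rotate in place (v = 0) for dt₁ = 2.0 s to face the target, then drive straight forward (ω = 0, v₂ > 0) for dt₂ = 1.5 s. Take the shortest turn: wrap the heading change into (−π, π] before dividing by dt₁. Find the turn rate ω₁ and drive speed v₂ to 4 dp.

heading to target = atan2(0−-3.5, -2.5−-1.5) = 1.8491
Δθ = wrap(1.8491 − 2.8798) = -1.0307; ω₁ = Δθ/dt₁ = -0.5153
distance = √((-2.5−-1.5)² + (0−-3.5)²) = 3.6401; v₂ = distance/dt₂ = 2.4267

ω₁ = -0.5153, v₂ = 2.4267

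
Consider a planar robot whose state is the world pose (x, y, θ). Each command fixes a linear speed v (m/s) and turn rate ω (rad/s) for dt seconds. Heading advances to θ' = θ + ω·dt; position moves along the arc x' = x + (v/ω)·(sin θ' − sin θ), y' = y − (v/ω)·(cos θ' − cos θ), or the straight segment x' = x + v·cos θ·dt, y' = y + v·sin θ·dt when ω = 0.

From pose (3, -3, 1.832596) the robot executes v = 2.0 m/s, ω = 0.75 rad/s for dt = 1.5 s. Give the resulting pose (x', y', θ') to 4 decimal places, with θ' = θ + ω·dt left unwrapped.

θ' = 1.8326 + 0.75·1.5 = 2.9576
R = v/ω = 2.0/0.75 = 2.6667
x' = 3 + 2.6667·(sin 2.9576 − sin 1.8326) = 0.9121
y' = -3 − 2.6667·(cos 2.9576 − cos 1.8326) = -1.0685

(0.9121, -1.0685, 2.9576)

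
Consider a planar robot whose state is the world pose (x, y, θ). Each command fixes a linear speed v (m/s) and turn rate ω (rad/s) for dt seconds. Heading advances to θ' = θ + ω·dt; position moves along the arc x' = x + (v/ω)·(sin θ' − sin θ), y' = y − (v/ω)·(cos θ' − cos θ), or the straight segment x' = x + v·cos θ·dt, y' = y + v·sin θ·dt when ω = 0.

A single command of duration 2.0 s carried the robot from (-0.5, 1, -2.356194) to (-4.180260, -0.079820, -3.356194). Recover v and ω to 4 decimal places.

Δθ = -3.356194 − -2.356194 = -1.000000
ω = Δθ/dt = -1.000000/2.0 = -0.5000
R = Δx/(sin θ' − sin θ) = -4.0000
v = R·ω = -4.0000·-0.5000 = 2.0000

v = 2.0000, ω = -0.5000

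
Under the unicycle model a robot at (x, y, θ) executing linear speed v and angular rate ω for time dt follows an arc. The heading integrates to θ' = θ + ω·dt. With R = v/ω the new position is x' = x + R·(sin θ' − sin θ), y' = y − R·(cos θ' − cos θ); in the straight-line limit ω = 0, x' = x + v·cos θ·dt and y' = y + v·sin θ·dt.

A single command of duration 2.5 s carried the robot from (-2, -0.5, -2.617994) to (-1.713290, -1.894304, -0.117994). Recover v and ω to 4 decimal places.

v = 0.7500, ω = 1.0000

Δθ = -0.117994 − -2.617994 = 2.500000
ω = Δθ/dt = 2.500000/2.5 = 1.0000
R = −Δy/(cos θ' − cos θ) = 0.7500
v = R·ω = 0.7500·1.0000 = 0.7500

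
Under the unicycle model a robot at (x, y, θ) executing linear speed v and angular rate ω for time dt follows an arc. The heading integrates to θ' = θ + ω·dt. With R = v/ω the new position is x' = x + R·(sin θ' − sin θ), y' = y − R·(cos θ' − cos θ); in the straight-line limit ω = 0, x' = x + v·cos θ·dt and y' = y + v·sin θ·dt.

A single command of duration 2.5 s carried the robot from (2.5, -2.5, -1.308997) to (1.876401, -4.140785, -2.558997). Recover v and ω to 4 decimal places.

v = 0.7500, ω = -0.5000

Δθ = -2.558997 − -1.308997 = -1.250000
ω = Δθ/dt = -1.250000/2.5 = -0.5000
R = −Δy/(cos θ' − cos θ) = -1.5000
v = R·ω = -1.5000·-0.5000 = 0.7500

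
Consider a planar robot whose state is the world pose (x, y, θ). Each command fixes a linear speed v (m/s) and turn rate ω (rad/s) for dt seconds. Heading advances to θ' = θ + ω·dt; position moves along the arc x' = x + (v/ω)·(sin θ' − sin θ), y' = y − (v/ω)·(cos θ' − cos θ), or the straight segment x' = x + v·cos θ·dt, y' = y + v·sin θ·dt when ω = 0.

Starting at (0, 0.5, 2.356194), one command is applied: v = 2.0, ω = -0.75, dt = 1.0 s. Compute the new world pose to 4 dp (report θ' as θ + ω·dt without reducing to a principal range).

θ' = 2.3562 + -0.75·1.0 = 1.6062
R = v/ω = 2.0/-0.75 = -2.6667
x' = 0 + -2.6667·(sin 1.6062 − sin 2.3562) = -0.7794
y' = 0.5 − -2.6667·(cos 1.6062 − cos 2.3562) = 2.2912

(-0.7794, 2.2912, 1.6062)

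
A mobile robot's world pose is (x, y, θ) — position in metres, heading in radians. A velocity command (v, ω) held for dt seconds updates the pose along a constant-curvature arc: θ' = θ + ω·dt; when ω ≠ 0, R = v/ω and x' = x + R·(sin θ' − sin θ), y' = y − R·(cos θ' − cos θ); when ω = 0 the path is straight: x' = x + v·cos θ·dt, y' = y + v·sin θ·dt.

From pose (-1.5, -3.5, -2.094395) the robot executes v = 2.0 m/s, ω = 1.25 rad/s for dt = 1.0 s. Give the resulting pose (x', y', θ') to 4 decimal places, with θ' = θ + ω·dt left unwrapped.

(-1.3105, -5.3627, -0.8444)

θ' = -2.0944 + 1.25·1.0 = -0.8444
R = v/ω = 2.0/1.25 = 1.6000
x' = -1.5 + 1.6000·(sin -0.8444 − sin -2.0944) = -1.3105
y' = -3.5 − 1.6000·(cos -0.8444 − cos -2.0944) = -5.3627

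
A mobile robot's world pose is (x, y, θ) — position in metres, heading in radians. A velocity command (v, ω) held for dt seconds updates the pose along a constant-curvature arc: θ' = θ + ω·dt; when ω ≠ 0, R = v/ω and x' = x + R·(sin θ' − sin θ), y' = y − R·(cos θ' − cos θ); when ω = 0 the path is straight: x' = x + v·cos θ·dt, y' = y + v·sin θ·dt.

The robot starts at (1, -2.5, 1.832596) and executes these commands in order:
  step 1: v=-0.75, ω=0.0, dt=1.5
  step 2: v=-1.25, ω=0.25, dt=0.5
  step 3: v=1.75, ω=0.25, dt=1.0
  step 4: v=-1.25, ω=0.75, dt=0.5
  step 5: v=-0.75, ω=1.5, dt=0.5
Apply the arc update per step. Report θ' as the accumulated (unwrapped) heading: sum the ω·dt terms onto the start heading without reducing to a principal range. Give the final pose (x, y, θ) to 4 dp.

(1.4516, -3.1459, 3.3326)

step 1: θ'=1.8326 (straight) → pose (1.2912, -3.5867, 1.8326)
step 2: θ'=1.9576 (R=-5.0000) → pose (1.4902, -4.1787, 1.9576)
step 3: θ'=2.2076 (R=7.0000) → pose (0.6354, -2.6569, 2.2076)
step 4: θ'=2.5826 (R=-1.6667) → pose (1.0915, -3.0788, 2.5826)
step 5: θ'=3.3326 (R=-0.5000) → pose (1.4516, -3.1459, 3.3326)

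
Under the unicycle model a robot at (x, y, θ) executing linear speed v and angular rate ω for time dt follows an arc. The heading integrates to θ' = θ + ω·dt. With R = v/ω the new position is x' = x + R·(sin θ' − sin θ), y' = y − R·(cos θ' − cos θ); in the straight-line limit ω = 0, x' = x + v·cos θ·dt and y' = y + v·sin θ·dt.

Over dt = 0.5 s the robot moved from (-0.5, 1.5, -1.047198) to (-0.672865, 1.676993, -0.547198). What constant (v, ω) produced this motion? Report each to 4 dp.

v = -0.5000, ω = 1.0000

Δθ = -0.547198 − -1.047198 = 0.500000
ω = Δθ/dt = 0.500000/0.5 = 1.0000
R = −Δy/(cos θ' − cos θ) = -0.5000
v = R·ω = -0.5000·1.0000 = -0.5000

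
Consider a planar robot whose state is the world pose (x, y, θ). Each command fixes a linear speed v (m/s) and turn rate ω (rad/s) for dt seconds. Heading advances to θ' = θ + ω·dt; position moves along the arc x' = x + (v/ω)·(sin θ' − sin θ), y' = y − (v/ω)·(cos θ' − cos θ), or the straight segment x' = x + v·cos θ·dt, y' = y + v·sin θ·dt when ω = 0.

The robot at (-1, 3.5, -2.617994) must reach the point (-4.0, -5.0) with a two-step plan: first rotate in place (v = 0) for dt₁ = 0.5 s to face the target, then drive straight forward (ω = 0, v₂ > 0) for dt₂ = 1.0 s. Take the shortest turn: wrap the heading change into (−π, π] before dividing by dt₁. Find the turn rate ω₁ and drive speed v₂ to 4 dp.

ω₁ = 1.4158, v₂ = 9.0139

heading to target = atan2(-5−3.5, -4−-1) = -1.9101
Δθ = wrap(-1.9101 − -2.6180) = 0.7079; ω₁ = Δθ/dt₁ = 1.4158
distance = √((-4−-1)² + (-5−3.5)²) = 9.0139; v₂ = distance/dt₂ = 9.0139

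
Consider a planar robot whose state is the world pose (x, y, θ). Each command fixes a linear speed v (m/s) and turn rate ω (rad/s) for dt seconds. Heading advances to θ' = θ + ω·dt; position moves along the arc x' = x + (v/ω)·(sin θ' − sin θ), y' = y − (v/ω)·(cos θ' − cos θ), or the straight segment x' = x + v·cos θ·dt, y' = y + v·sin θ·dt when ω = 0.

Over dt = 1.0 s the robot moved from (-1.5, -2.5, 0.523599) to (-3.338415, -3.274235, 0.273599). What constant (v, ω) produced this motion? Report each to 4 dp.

v = -2.0000, ω = -0.2500

Δθ = 0.273599 − 0.523599 = -0.250000
ω = Δθ/dt = -0.250000/1.0 = -0.2500
R = Δx/(sin θ' − sin θ) = 8.0000
v = R·ω = 8.0000·-0.2500 = -2.0000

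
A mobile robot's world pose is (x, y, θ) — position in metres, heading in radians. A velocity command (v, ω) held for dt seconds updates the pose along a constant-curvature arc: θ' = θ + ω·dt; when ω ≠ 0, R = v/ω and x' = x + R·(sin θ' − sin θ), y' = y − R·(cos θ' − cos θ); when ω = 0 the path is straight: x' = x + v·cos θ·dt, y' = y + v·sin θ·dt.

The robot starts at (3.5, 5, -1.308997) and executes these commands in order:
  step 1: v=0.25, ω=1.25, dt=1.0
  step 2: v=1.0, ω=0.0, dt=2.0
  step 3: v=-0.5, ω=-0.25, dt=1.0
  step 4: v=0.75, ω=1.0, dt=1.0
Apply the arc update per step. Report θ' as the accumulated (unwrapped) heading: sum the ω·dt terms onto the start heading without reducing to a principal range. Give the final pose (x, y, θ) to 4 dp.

(5.8937, 4.9620, 0.6910)

step 1: θ'=-0.0590 (R=0.2000) → pose (3.6814, 4.8521, -0.0590)
step 2: θ'=-0.0590 (straight) → pose (5.6779, 4.7342, -0.0590)
step 3: θ'=-0.3090 (R=2.0000) → pose (5.1876, 4.8254, -0.3090)
step 4: θ'=0.6910 (R=0.7500) → pose (5.8937, 4.9620, 0.6910)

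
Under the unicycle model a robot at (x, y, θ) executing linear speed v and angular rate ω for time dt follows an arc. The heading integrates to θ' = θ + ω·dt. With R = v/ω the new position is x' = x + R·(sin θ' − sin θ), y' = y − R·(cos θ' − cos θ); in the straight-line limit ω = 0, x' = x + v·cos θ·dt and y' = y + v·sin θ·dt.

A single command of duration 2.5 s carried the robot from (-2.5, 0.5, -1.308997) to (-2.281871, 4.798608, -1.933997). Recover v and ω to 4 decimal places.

Δθ = -1.933997 − -1.308997 = -0.625000
ω = Δθ/dt = -0.625000/2.5 = -0.2500
R = −Δy/(cos θ' − cos θ) = 7.0000
v = R·ω = 7.0000·-0.2500 = -1.7500

v = -1.7500, ω = -0.2500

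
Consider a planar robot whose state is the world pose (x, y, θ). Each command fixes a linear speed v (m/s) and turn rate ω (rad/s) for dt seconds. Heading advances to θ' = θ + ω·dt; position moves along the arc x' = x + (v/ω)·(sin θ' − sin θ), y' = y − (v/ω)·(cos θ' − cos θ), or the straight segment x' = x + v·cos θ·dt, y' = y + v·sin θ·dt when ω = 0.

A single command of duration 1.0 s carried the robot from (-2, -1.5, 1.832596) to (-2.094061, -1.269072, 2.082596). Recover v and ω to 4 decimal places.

v = 0.2500, ω = 0.2500

Δθ = 2.082596 − 1.832596 = 0.250000
ω = Δθ/dt = 0.250000/1.0 = 0.2500
R = −Δy/(cos θ' − cos θ) = 1.0000
v = R·ω = 1.0000·0.2500 = 0.2500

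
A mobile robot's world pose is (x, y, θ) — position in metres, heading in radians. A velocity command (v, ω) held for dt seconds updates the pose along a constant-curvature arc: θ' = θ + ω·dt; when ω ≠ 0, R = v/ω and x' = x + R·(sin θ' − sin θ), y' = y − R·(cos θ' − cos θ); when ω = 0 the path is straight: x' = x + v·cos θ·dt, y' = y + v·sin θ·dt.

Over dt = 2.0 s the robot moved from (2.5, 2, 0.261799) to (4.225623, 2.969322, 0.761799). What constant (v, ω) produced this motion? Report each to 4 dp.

v = 1.0000, ω = 0.2500

Δθ = 0.761799 − 0.261799 = 0.500000
ω = Δθ/dt = 0.500000/2.0 = 0.2500
R = Δx/(sin θ' − sin θ) = 4.0000
v = R·ω = 4.0000·0.2500 = 1.0000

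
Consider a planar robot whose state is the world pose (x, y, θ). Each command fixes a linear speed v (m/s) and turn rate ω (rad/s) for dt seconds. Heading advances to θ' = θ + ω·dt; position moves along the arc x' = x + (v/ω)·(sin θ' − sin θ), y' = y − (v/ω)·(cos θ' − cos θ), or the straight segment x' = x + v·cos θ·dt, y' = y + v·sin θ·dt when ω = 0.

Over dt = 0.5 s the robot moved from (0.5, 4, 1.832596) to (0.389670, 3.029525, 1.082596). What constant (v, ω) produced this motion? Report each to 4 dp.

v = -2.0000, ω = -1.5000

Δθ = 1.082596 − 1.832596 = -0.750000
ω = Δθ/dt = -0.750000/0.5 = -1.5000
R = −Δy/(cos θ' − cos θ) = 1.3333
v = R·ω = 1.3333·-1.5000 = -2.0000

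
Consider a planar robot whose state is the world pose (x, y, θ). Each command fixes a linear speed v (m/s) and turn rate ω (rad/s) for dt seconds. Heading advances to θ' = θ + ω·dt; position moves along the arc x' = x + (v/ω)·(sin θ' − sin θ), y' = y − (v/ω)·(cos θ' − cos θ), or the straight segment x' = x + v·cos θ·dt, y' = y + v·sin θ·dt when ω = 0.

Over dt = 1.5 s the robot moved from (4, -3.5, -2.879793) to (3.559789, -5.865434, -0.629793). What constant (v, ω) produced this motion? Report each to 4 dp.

Δθ = -0.629793 − -2.879793 = 2.250000
ω = Δθ/dt = 2.250000/1.5 = 1.5000
R = −Δy/(cos θ' − cos θ) = 1.3333
v = R·ω = 1.3333·1.5000 = 2.0000

v = 2.0000, ω = 1.5000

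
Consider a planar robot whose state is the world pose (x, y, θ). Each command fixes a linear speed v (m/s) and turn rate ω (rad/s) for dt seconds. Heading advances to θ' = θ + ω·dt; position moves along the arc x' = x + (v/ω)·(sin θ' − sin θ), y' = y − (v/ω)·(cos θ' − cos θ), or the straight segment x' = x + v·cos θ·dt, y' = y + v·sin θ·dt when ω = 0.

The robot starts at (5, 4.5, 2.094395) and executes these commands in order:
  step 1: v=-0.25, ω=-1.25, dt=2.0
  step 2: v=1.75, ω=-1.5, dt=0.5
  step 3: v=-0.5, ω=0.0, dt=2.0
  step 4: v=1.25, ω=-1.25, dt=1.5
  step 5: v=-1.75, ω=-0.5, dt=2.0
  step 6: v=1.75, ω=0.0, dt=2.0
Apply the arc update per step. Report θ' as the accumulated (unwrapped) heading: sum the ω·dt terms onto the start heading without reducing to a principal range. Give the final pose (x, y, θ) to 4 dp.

step 1: θ'=-0.4056 (R=0.2000) → pose (4.7479, 4.2162, -0.4056)
step 2: θ'=-1.1556 (R=-1.1667) → pose (5.3551, 3.6148, -1.1556)
step 3: θ'=-1.1556 (straight) → pose (4.9517, 4.5299, -1.1556)
step 4: θ'=-3.0306 (R=-1.0000) → pose (4.1474, 3.1326, -3.0306)
step 5: θ'=-4.0306 (R=3.5000) → pose (7.2527, 1.8598, -4.0306)
step 6: θ'=-4.0306 (straight) → pose (5.0471, 4.5774, -4.0306)

(5.0471, 4.5774, -4.0306)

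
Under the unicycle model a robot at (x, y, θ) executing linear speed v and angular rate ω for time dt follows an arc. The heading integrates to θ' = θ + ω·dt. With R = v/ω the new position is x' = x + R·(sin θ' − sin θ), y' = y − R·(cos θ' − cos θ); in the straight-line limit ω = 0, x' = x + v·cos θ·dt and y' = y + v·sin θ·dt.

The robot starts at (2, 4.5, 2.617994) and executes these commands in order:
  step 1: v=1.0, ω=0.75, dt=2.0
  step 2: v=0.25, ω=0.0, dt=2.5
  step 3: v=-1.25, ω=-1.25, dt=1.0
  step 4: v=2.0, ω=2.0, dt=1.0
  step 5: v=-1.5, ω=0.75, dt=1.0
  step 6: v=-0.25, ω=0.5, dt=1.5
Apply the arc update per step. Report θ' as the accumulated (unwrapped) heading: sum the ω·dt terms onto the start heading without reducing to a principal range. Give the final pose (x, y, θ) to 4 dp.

step 1: θ'=4.1180 (R=1.3333) → pose (0.2287, 4.0920, 4.1180)
step 2: θ'=4.1180 (straight) → pose (-0.1213, 3.5742, 4.1180)
step 3: θ'=2.8680 (R=1.0000) → pose (0.9774, 3.9770, 2.8680)
step 4: θ'=4.8680 (R=1.0000) → pose (-0.2808, 2.8592, 4.8680)
step 5: θ'=5.6180 (R=-2.0000) → pose (-1.0222, 4.1228, 5.6180)
step 6: θ'=6.3680 (R=-0.5000) → pose (-1.3731, 4.2276, 6.3680)

(-1.3731, 4.2276, 6.3680)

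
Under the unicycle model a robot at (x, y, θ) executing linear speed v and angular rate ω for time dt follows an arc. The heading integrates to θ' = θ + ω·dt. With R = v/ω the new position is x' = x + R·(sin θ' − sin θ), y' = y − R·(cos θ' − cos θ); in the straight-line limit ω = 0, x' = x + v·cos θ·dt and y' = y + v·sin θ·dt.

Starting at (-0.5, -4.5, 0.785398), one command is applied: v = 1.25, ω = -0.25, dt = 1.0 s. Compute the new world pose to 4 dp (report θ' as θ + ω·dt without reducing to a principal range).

(0.4846, -3.7352, 0.5354)

θ' = 0.7854 + -0.25·1.0 = 0.5354
R = v/ω = 1.25/-0.25 = -5.0000
x' = -0.5 + -5.0000·(sin 0.5354 − sin 0.7854) = 0.4846
y' = -4.5 − -5.0000·(cos 0.5354 − cos 0.7854) = -3.7352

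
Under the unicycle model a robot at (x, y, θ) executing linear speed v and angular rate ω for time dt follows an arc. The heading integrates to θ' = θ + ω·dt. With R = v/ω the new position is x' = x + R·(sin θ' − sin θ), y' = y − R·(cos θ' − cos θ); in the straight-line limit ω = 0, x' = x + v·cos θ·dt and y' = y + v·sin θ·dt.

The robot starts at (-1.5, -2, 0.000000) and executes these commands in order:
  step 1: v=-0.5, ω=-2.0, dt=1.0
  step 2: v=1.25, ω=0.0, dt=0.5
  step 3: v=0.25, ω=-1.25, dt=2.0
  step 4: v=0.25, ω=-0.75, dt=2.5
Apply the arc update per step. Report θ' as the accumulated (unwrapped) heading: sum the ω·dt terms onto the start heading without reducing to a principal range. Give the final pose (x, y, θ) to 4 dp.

step 1: θ'=-2.0000 (R=0.2500) → pose (-1.7273, -1.6460, -2.0000)
step 2: θ'=-2.0000 (straight) → pose (-1.9874, -2.2143, -2.0000)
step 3: θ'=-4.5000 (R=-0.2000) → pose (-2.3648, -2.1732, -4.5000)
step 4: θ'=-6.3750 (R=-0.3333) → pose (-2.0084, -1.7710, -6.3750)

(-2.0084, -1.7710, -6.3750)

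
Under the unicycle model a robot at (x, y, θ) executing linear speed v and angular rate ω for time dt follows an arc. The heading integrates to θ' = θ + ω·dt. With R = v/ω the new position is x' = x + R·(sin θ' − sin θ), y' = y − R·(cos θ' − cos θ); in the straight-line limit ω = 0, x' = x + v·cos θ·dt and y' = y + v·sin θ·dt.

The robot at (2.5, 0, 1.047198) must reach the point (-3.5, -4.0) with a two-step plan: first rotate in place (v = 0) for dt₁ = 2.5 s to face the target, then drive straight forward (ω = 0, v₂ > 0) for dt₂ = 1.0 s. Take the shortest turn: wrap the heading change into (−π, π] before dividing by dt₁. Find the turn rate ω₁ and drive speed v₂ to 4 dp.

heading to target = atan2(-4−0, -3.5−2.5) = -2.5536
Δθ = wrap(-2.5536 − 1.0472) = 2.6824; ω₁ = Δθ/dt₁ = 1.0730
distance = √((-3.5−2.5)² + (-4−0)²) = 7.2111; v₂ = distance/dt₂ = 7.2111

ω₁ = 1.0730, v₂ = 7.2111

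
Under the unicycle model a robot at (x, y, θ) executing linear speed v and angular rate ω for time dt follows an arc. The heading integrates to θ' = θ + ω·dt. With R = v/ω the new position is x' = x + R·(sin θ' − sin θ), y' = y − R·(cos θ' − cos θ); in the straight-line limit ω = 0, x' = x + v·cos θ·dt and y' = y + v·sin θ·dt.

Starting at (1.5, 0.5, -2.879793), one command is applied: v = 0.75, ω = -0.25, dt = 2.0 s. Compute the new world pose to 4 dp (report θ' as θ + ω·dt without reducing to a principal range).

θ' = -2.8798 + -0.25·2.0 = -3.3798
R = v/ω = 0.75/-0.25 = -3.0000
x' = 1.5 + -3.0000·(sin -3.3798 − sin -2.8798) = 0.0157
y' = 0.5 − -3.0000·(cos -3.3798 − cos -2.8798) = 0.4825

(0.0157, 0.4825, -3.3798)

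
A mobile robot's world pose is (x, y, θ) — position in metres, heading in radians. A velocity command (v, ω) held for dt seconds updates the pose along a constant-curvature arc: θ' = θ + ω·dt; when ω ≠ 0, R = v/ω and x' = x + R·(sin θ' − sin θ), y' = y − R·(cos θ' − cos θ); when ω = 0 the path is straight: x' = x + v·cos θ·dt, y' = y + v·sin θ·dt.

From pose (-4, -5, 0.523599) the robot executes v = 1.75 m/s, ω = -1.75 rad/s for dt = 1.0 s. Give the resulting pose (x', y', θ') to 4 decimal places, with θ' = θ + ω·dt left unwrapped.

θ' = 0.5236 + -1.75·1.0 = -1.2264
R = v/ω = 1.75/-1.75 = -1.0000
x' = -4 + -1.0000·(sin -1.2264 − sin 0.5236) = -2.5587
y' = -5 − -1.0000·(cos -1.2264 − cos 0.5236) = -5.5284

(-2.5587, -5.5284, -1.2264)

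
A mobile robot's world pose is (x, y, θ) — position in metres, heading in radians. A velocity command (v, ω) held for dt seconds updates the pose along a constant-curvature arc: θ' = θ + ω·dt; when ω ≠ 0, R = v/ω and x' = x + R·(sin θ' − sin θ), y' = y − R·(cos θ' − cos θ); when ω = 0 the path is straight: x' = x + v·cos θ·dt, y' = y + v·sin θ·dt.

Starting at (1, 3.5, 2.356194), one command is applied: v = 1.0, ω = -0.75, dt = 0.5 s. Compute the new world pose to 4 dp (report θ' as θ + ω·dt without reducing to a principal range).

θ' = 2.3562 + -0.75·0.5 = 1.9812
R = v/ω = 1.0/-0.75 = -1.3333
x' = 1 + -1.3333·(sin 1.9812 − sin 2.3562) = 0.7202
y' = 3.5 − -1.3333·(cos 1.9812 − cos 2.3562) = 3.9108

(0.7202, 3.9108, 1.9812)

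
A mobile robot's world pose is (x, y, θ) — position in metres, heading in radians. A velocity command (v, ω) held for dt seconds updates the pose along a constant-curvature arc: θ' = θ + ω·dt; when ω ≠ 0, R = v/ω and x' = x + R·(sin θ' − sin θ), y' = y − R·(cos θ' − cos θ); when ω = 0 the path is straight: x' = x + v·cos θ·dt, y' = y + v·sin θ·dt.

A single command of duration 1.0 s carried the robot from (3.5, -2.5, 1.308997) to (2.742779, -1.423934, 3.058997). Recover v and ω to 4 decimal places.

Δθ = 3.058997 − 1.308997 = 1.750000
ω = Δθ/dt = 1.750000/1.0 = 1.7500
R = −Δy/(cos θ' − cos θ) = 0.8571
v = R·ω = 0.8571·1.7500 = 1.5000

v = 1.5000, ω = 1.7500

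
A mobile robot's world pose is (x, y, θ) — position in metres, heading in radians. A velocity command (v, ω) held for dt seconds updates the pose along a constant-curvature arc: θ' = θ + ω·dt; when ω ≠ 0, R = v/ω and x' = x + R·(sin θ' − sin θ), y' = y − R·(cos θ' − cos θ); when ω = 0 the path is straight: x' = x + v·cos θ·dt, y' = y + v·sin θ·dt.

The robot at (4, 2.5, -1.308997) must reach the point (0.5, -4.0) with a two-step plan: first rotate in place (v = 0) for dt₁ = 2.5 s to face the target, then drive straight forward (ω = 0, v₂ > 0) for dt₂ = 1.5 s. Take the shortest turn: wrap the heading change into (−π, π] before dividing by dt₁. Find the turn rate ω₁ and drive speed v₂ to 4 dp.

heading to target = atan2(-4−2.5, 0.5−4) = -2.0647
Δθ = wrap(-2.0647 − -1.3090) = -0.7557; ω₁ = Δθ/dt₁ = -0.3023
distance = √((0.5−4)² + (-4−2.5)²) = 7.3824; v₂ = distance/dt₂ = 4.9216

ω₁ = -0.3023, v₂ = 4.9216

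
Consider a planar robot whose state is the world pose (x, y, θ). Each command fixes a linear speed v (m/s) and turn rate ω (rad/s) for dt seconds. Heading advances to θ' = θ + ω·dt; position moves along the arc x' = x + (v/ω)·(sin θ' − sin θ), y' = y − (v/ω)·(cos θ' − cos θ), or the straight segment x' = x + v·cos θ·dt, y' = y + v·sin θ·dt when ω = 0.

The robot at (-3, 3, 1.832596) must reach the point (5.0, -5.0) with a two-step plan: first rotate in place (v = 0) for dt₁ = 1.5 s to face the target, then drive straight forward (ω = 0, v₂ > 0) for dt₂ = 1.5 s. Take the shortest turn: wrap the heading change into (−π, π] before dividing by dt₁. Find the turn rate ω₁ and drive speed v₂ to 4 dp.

ω₁ = -1.7453, v₂ = 7.5425

heading to target = atan2(-5−3, 5−-3) = -0.7854
Δθ = wrap(-0.7854 − 1.8326) = -2.6180; ω₁ = Δθ/dt₁ = -1.7453
distance = √((5−-3)² + (-5−3)²) = 11.3137; v₂ = distance/dt₂ = 7.5425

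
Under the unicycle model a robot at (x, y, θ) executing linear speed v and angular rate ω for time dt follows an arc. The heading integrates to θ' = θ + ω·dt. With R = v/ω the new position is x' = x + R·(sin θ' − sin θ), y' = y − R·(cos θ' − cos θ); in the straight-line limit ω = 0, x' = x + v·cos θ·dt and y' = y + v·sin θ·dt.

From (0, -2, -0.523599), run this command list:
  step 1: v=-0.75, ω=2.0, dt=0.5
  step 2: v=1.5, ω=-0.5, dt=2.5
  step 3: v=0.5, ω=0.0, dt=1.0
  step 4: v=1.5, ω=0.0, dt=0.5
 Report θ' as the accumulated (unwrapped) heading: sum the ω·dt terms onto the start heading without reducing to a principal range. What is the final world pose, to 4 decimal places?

(4.0067, -3.3847, -0.7736)

step 1: θ'=0.4764 (R=-0.3750) → pose (-0.3595, -1.9915, 0.4764)
step 2: θ'=-0.7736 (R=-3.0000) → pose (3.1124, -2.5113, -0.7736)
step 3: θ'=-0.7736 (straight) → pose (3.4701, -2.8606, -0.7736)
step 4: θ'=-0.7736 (straight) → pose (4.0067, -3.3847, -0.7736)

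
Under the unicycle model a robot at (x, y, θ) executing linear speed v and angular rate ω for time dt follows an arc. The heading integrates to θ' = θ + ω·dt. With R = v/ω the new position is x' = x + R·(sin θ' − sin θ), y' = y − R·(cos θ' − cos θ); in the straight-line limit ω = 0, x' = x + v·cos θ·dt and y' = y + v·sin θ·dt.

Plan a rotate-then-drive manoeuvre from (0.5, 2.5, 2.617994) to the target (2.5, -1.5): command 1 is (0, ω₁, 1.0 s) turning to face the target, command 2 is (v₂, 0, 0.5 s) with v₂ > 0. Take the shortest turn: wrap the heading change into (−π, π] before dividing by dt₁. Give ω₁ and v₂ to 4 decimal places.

ω₁ = 2.5580, v₂ = 8.9443

heading to target = atan2(-1.5−2.5, 2.5−0.5) = -1.1071
Δθ = wrap(-1.1071 − 2.6180) = 2.5580; ω₁ = Δθ/dt₁ = 2.5580
distance = √((2.5−0.5)² + (-1.5−2.5)²) = 4.4721; v₂ = distance/dt₂ = 8.9443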